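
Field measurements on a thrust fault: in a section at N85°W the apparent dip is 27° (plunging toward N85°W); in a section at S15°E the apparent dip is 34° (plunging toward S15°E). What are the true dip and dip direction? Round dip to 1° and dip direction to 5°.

Represent each trace as a vector plunging at its apparent dip toward its trend (east-north-up frame): v₁ = (-0.888, 0.078, -0.454), v₂ = (0.215, -0.801, -0.559).
n = v₁ × v₂ = (-0.407, -0.594, 0.694) (taken with n_z > 0).
True dip = arccos(n_z / |n|) = arccos(0.6941) = 46.0°.
Dip direction = atan2(-0.407, -0.594) = 214° (azimuth of n's horizontal projection).

true dip 46°, dip direction 215°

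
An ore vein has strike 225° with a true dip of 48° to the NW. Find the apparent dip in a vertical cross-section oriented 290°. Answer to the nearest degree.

45°

The section lies 65° from the strike.
tan α = tan 48° × sin 65° = 1.1106 × 0.9063 = 1.0066
apparent dip = arctan 1.0066 = 45.19°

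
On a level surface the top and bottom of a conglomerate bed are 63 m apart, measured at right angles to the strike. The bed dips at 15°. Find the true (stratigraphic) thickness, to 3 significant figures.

True thickness t = w · sin(dip) = 63 × sin 15°
t = 63 × 0.2588 = 16.306 m

16.3 m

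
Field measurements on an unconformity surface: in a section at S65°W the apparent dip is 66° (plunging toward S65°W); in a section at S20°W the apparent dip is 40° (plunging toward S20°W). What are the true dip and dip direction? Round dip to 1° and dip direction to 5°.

Represent each trace as a vector plunging at its apparent dip toward its trend (east-north-up frame): v₁ = (-0.369, -0.172, -0.914), v₂ = (-0.262, -0.720, -0.643).
The plane normal is n = v₁ × v₂ ∝ (-0.547, 0.002, 0.220).
True dip = arccos(n_z / |n|) = arccos(0.3735) = 68.1°.
The horizontal component of n points toward azimuth atan2(n_x, n_y) = 270°, the dip direction.

true dip 68°, dip direction 270°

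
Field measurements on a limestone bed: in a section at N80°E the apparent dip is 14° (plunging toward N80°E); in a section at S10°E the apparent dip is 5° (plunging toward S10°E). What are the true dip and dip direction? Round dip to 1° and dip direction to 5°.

The two traces are lines in the plane: v₁ = (sin 80°·cos 14°, cos 80°·cos 14°, −sin 14°), v₂ = (sin 170°·cos 5°, cos 170°·cos 5°, −sin 5°).
n = v₁ × v₂ = (0.252, -0.041, 0.967) (taken with n_z > 0).
True dip = arccos(n_z / |n|) = arccos(0.9668) = 14.8°.
The horizontal component of n points toward azimuth atan2(n_x, n_y) = 99°, the dip direction.

true dip 15°, dip direction 100°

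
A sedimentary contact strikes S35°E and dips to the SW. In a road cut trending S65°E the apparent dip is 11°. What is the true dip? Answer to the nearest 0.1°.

β = acute angle between strike S35°E and section S65°E = 30°.
tan(true dip) = tan 11° / sin 30° = 0.3888
δ = arctan(0.3888) = 21.24°

21.2°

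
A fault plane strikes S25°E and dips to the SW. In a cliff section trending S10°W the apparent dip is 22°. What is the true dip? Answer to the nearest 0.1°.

35.2°

β = acute angle between strike S25°E and section S10°W = 35°.
tan(true dip) = tan 22° / sin 35° = 0.7044
δ = arctan(0.7044) = 35.16°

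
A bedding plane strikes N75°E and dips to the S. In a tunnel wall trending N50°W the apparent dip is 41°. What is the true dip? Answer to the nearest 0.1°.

β = acute angle between strike N75°E and section N50°W = 55°.
tan(true dip) = tan 41° / sin 55° = 1.0612
true dip = arctan 1.0612 = 46.70°

46.7°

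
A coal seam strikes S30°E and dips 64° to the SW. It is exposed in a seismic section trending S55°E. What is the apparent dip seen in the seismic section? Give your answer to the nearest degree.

Angle between strike (S30°E) and section (S55°E): β = 25°.
tan α = tan 64° × sin 25° = 2.0503 × 0.4226 = 0.8665
apparent dip = arctan 0.8665 = 40.91°

41°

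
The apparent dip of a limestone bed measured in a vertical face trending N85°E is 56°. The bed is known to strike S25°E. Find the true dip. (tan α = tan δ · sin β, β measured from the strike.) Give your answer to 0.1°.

The section is 70° from the strike.
tan(true dip) = tan 56° / sin 70° = 1.5777
δ = arctan(1.5777) = 57.63°

57.6°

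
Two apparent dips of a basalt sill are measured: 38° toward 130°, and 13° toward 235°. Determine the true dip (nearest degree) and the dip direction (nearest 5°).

The two traces are lines in the plane: v₁ = (sin 130°·cos 38°, cos 130°·cos 38°, −sin 38°), v₂ = (sin 235°·cos 13°, cos 235°·cos 13°, −sin 13°).
Cross product v₁ × v₂ gives the pole to the plane: n ∝ (0.230, -0.627, 0.742).
True dip = arccos(n_z / |n|) = arccos(0.7430) = 42.0°.
The horizontal component of n points toward azimuth atan2(n_x, n_y) = 160°, the dip direction.

true dip 42°, dip direction 160°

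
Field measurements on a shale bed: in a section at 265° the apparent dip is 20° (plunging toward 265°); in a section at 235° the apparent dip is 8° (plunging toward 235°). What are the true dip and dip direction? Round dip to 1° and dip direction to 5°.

Represent each trace as a vector plunging at its apparent dip toward its trend (east-north-up frame): v₁ = (-0.936, -0.082, -0.342), v₂ = (-0.811, -0.568, -0.139).
The plane normal is n = v₁ × v₂ ∝ (-0.183, 0.147, 0.465).
Dip δ = arctan(|n_h|/n_z) = arctan(0.235/0.465) = 26.8°.
The horizontal component of n points toward azimuth atan2(n_x, n_y) = 309°, the dip direction.

true dip 27°, dip direction 310°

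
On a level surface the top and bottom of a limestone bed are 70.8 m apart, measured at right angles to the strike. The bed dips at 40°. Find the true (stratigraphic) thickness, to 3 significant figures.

True thickness t = w · sin(dip) = 70.8 × sin 40°
t = 70.8 × 0.6428 = 45.509 m

45.5 m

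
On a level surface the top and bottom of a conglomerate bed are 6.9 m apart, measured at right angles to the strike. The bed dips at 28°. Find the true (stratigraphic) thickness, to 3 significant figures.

3.24 m

True thickness t = w · sin(dip) = 6.9 × sin 28°
t = 6.9 × 0.4695 = 3.239 m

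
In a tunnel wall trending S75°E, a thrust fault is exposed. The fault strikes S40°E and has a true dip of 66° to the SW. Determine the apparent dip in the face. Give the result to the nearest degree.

52°

Angle between strike (S40°E) and section (S75°E): β = 35°.
tan α = tan 66° × sin 35° = 2.2460 × 0.5736 = 1.2883
apparent dip = arctan 1.2883 = 52.18°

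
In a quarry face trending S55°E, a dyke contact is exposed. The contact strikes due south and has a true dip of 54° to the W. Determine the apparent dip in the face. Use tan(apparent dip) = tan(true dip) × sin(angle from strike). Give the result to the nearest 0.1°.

48.4°

The strike is due south and the section trends S55°E; the acute angle between them is β = 55°.
tan α = tan 54° × sin 55° = 1.3764 × 0.8192 = 1.1275
α = arctan(1.1275) = 48.43°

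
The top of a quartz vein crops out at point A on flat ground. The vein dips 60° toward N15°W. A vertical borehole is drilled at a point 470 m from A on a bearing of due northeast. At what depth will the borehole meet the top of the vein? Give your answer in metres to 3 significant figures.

The hole lies 60° from the dip direction, so the down-dip offset is 470 × cos 60° = 235.00 m.
Depth = down-dip offset × tan(dip) = 235.00 × tan 60° = 235.00 × 1.7321
Depth = 407.03 m

407 m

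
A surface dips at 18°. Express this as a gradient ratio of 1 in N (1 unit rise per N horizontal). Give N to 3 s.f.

1 in 3.08

1 : N means tan θ = 1/N, so N = 1/tan 18° = 1/0.3249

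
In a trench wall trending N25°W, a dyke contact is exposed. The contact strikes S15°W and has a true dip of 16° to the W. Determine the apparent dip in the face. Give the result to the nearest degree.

10°

The section lies 40° from the strike.
tan α = tan 16° × sin 40° = 0.2867 × 0.6428 = 0.1843
apparent dip = arctan 0.1843 = 10.44°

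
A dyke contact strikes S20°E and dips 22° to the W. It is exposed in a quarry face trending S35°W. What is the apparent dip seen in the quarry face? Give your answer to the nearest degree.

18°

The strike is S20°E and the section trends S35°W; the acute angle between them is β = 55°.
tan α = tan 22° × sin 55° = 0.4040 × 0.8192 = 0.3310
apparent dip = arctan 0.3310 = 18.31°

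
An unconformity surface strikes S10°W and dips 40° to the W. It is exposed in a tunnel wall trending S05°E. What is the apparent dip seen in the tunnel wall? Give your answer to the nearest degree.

12°

Angle between strike (S10°W) and section (S05°E): β = 15°.
tan(apparent dip) = tan 40° · sin 15° = 0.2172
apparent dip = arctan 0.2172 = 12.25°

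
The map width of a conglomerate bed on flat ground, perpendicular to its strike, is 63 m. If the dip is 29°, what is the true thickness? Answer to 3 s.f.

True thickness t = w · sin(dip) = 63 × sin 29°
t = 63 × 0.4848 = 30.543 m

30.5 m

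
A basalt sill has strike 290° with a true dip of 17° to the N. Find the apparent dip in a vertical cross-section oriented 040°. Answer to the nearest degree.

16°

Angle between strike (290°) and section (040°): β = 70°.
tan(apparent dip) = tan 17° · sin 70° = 0.2873
α = arctan(0.2873) = 16.03°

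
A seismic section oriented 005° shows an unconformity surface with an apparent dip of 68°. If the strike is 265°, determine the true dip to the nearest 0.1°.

The section is 80° from the strike.
tan(true dip) = tan 68° / sin 80° = 2.5133
δ = arctan(2.5133) = 68.30°

68.3°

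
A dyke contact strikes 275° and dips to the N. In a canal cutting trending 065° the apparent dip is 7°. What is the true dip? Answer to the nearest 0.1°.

13.8°

β = acute angle between strike 275° and section 065° = 30°.
tan δ = tan α / sin β = tan 7° / sin 30° = 0.1228 / 0.5000 = 0.2456
δ = arctan(0.2456) = 13.80°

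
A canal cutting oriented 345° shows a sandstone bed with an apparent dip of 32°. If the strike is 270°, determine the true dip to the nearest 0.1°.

β = acute angle between strike 270° and section 345° = 75°.
tan(true dip) = tan 32° / sin 75° = 0.6469
true dip = arctan 0.6469 = 32.90°

32.9°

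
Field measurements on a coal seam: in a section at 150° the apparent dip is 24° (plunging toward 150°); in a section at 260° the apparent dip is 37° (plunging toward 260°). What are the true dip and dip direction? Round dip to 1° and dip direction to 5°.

Each apparent-dip line lies in the plane. As unit vectors (x east, y north, z up), v₁ plunges 24°→150° and v₂ plunges 37°→260°.
n = v₁ × v₂ = (-0.420, -0.595, 0.686) (taken with n_z > 0).
Dip δ = arctan(|n_h|/n_z) = arctan(0.728/0.686) = 46.7°.
Dip direction = azimuth of (n_x, n_y) = atan2(-0.420, -0.595) = 215°.

true dip 47°, dip direction 215°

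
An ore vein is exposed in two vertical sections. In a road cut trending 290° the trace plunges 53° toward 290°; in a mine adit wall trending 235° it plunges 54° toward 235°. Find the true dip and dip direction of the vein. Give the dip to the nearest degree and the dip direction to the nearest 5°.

Each apparent-dip line lies in the plane. As unit vectors (x east, y north, z up), v₁ plunges 53°→290° and v₂ plunges 54°→235°.
n = v₁ × v₂ = (-0.436, -0.073, 0.290) (taken with n_z > 0).
tan δ = √(n_x²+n_y²)/n_z = 0.442/0.290, so δ = 56.7°.
Dip direction = azimuth of (n_x, n_y) = atan2(-0.436, -0.073) = 260°.

true dip 57°, dip direction 260°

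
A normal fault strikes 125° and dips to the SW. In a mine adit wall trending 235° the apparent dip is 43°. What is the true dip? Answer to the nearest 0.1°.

44.8°

β = acute angle between strike 125° and section 235° = 70°.
tan(true dip) = tan 43° / sin 70° = 0.9924
δ = arctan(0.9924) = 44.78°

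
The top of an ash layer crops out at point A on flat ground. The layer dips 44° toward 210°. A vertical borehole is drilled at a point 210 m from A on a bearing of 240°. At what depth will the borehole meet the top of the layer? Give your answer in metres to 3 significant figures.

The hole lies 30° from the dip direction, so the down-dip offset is 210 × cos 30° = 181.87 m.
Depth = down-dip offset × tan(dip) = 181.87 × tan 44° = 181.87 × 0.9657
Depth = 175.63 m

176 m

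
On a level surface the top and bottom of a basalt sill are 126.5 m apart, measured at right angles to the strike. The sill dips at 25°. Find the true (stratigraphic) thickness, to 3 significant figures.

53.5 m

True thickness t = w · sin(dip) = 126.5 × sin 25°
t = 126.5 × 0.4226 = 53.461 m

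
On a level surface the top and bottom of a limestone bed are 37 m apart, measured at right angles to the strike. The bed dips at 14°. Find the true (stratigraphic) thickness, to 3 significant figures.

True thickness t = w · sin(dip) = 37 × sin 14°
t = 37 × 0.2419 = 8.951 m

8.95 m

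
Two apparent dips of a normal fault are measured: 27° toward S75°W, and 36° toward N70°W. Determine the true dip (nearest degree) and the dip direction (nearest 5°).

Represent each trace as a vector plunging at its apparent dip toward its trend (east-north-up frame): v₁ = (-0.861, -0.231, -0.454), v₂ = (-0.760, 0.277, -0.588).
The plane normal is n = v₁ × v₂ ∝ (-0.261, 0.161, 0.413).
Dip δ = arctan(|n_h|/n_z) = arctan(0.307/0.413) = 36.6°.
Dip direction = atan2(-0.261, 0.161) = 302° (azimuth of n's horizontal projection).

true dip 37°, dip direction 300°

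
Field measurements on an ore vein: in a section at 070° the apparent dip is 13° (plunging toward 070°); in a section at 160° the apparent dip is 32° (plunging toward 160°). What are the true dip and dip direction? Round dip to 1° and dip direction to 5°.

Each apparent-dip line lies in the plane. As unit vectors (x east, y north, z up), v₁ plunges 13°→070° and v₂ plunges 32°→160°.
n = v₁ × v₂ = (0.356, -0.420, 0.826) (taken with n_z > 0).
True dip = arccos(n_z / |n|) = arccos(0.8322) = 33.7°.
Dip direction = azimuth of (n_x, n_y) = atan2(0.356, -0.420) = 140°.

true dip 34°, dip direction 140°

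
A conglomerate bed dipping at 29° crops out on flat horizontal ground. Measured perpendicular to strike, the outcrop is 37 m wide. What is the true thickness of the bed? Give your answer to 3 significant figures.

17.9 m

True thickness t = w · sin(dip) = 37 × sin 29°
t = 37 × 0.4848 = 17.938 m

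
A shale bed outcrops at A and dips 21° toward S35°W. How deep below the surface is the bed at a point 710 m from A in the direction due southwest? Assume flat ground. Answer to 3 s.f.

268 m

The hole lies 10° from the dip direction, so the down-dip offset is 710 × cos 10° = 699.21 m.
Depth = down-dip offset × tan(dip) = 699.21 × tan 21° = 699.21 × 0.3839
Depth = 268.40 m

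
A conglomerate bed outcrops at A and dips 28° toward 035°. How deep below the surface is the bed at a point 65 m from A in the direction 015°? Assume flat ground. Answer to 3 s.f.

32.5 m

The hole lies 20° from the dip direction, so the down-dip offset is 65 × cos 20° = 61.08 m.
Depth = down-dip offset × tan(dip) = 61.08 × tan 28° = 61.08 × 0.5317
Depth = 32.48 m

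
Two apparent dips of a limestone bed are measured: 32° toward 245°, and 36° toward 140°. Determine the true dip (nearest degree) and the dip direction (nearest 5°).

true dip 48°, dip direction 190°

The two traces are lines in the plane: v₁ = (sin 245°·cos 32°, cos 245°·cos 32°, −sin 32°), v₂ = (sin 140°·cos 36°, cos 140°·cos 36°, −sin 36°).
The plane normal is n = v₁ × v₂ ∝ (-0.118, -0.727, 0.663).
tan δ = √(n_x²+n_y²)/n_z = 0.737/0.663, so δ = 48.0°.
Dip direction = atan2(-0.118, -0.727) = 189° (azimuth of n's horizontal projection).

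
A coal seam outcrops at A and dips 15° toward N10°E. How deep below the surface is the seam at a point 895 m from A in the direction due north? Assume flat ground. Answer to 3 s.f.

The hole lies 10° from the dip direction, so the down-dip offset is 895 × cos 10° = 881.40 m.
Depth = down-dip offset × tan(dip) = 881.40 × tan 15° = 881.40 × 0.2679
Depth = 236.17 m

236 m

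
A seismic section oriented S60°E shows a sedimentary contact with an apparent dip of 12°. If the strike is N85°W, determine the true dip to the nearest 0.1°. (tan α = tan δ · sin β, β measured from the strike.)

The section is 25° from the strike.
tan(true dip) = tan 12° / sin 25° = 0.5030
δ = arctan(0.5030) = 26.70°

26.7°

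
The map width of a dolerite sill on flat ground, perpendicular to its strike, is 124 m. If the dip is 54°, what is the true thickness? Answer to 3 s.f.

100 m

True thickness t = w · sin(dip) = 124 × sin 54°
t = 124 × 0.8090 = 100.318 m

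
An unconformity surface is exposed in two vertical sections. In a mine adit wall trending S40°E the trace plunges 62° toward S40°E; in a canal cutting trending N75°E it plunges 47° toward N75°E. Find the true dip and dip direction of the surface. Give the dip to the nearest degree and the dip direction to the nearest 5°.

true dip 62°, dip direction 130°

The two traces are lines in the plane: v₁ = (sin 140°·cos 62°, cos 140°·cos 62°, −sin 62°), v₂ = (sin 75°·cos 47°, cos 75°·cos 47°, −sin 47°).
n = v₁ × v₂ = (0.419, -0.361, 0.290) (taken with n_z > 0).
Dip δ = arctan(|n_h|/n_z) = arctan(0.553/0.290) = 62.3°.
Dip direction = azimuth of (n_x, n_y) = atan2(0.419, -0.361) = 131°.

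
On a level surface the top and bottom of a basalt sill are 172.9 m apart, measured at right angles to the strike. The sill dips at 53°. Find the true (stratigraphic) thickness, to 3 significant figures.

True thickness t = w · sin(dip) = 172.9 × sin 53°
t = 172.9 × 0.7986 = 138.084 m

138 m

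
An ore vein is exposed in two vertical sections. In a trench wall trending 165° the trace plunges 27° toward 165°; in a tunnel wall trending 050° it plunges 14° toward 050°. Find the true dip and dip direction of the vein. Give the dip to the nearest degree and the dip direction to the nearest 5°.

true dip 36°, dip direction 120°

Represent each trace as a vector plunging at its apparent dip toward its trend (east-north-up frame): v₁ = (0.231, -0.861, -0.454), v₂ = (0.743, 0.624, -0.242).
n = v₁ × v₂ = (0.491, -0.282, 0.784) (taken with n_z > 0).
Dip δ = arctan(|n_h|/n_z) = arctan(0.566/0.784) = 35.9°.
The horizontal component of n points toward azimuth atan2(n_x, n_y) = 120°, the dip direction.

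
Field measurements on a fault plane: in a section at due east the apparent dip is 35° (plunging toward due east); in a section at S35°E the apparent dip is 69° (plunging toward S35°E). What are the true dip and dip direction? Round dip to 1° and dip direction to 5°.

Represent each trace as a vector plunging at its apparent dip toward its trend (east-north-up frame): v₁ = (0.819, 0.000, -0.574), v₂ = (0.206, -0.294, -0.934).
Cross product v₁ × v₂ gives the pole to the plane: n ∝ (0.168, -0.647, 0.240).
tan δ = √(n_x²+n_y²)/n_z = 0.668/0.240, so δ = 70.2°.
Dip direction = atan2(0.168, -0.647) = 165° (azimuth of n's horizontal projection).

true dip 70°, dip direction 165°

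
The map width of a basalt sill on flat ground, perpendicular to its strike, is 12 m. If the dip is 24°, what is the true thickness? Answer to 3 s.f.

True thickness t = w · sin(dip) = 12 × sin 24°
t = 12 × 0.4067 = 4.881 m

4.88 m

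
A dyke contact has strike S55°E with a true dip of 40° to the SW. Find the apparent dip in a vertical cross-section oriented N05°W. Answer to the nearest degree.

33°

Angle between strike (S55°E) and section (N05°W): β = 50°.
tan(apparent dip) = tan 40° · sin 50° = 0.6428
α = arctan(0.6428) = 32.73°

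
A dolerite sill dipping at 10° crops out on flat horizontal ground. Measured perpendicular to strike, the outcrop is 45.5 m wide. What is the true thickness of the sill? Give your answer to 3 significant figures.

7.90 m

True thickness t = w · sin(dip) = 45.5 × sin 10°
t = 45.5 × 0.1736 = 7.901 m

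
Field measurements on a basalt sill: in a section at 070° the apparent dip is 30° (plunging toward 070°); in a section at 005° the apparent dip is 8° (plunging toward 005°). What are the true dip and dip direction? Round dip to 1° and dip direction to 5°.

Represent each trace as a vector plunging at its apparent dip toward its trend (east-north-up frame): v₁ = (0.814, 0.296, -0.500), v₂ = (0.086, 0.986, -0.139).
The plane normal is n = v₁ × v₂ ∝ (0.452, 0.070, 0.777).
True dip = arccos(n_z / |n|) = arccos(0.8618) = 30.5°.
Dip direction = atan2(0.452, 0.070) = 81° (azimuth of n's horizontal projection).

true dip 30°, dip direction 080°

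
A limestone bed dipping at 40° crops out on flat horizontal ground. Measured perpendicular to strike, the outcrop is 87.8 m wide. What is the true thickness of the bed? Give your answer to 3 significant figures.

56.4 m

True thickness t = w · sin(dip) = 87.8 × sin 40°
t = 87.8 × 0.6428 = 56.437 m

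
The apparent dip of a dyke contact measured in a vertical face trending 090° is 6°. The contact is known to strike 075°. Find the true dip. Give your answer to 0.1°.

22.1°

β = acute angle between strike 075° and section 090° = 15°.
tan(true dip) = tan 6° / sin 15° = 0.4061
true dip = arctan 0.4061 = 22.10°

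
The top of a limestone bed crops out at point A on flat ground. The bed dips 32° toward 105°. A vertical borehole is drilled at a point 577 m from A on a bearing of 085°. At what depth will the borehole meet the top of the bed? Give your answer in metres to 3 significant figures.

The hole lies 20° from the dip direction, so the down-dip offset is 577 × cos 20° = 542.20 m.
Depth = down-dip offset × tan(dip) = 542.20 × tan 32° = 542.20 × 0.6249
Depth = 338.81 m

339 m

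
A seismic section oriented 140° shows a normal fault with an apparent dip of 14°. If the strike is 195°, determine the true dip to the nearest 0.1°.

The section is 55° from the strike.
tan(true dip) = tan 14° / sin 55° = 0.3044
true dip = arctan 0.3044 = 16.93°

16.9°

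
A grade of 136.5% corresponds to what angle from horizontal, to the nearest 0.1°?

53.8°

tan θ = 136.5/100 = 1.3650
θ = arctan(1.3650) = 53.77°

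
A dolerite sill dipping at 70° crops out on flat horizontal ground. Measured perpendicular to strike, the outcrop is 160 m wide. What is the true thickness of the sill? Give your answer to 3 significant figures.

True thickness t = w · sin(dip) = 160 × sin 70°
t = 160 × 0.9397 = 150.351 m

150 m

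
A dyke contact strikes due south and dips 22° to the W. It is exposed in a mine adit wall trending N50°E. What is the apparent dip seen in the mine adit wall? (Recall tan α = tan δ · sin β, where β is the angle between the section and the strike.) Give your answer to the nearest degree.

17°

The strike is due south and the section trends N50°E; the acute angle between them is β = 50°.
tan α = tan 22° × sin 50° = 0.4040 × 0.7660 = 0.3095
apparent dip = arctan 0.3095 = 17.20°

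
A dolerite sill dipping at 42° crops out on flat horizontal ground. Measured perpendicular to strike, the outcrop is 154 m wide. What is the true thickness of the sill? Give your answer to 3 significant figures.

103 m

True thickness t = w · sin(dip) = 154 × sin 42°
t = 154 × 0.6691 = 103.046 m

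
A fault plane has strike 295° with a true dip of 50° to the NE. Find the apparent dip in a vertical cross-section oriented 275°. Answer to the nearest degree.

22°

The strike is 295° and the section trends 275°; the acute angle between them is β = 20°.
tan α = tan 50° × sin 20° = 1.1918 × 0.3420 = 0.4076
α = arctan(0.4076) = 22.18°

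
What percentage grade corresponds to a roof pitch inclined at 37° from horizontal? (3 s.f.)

grade % = 100 × tan 37° = 100 × 0.7536

75.4%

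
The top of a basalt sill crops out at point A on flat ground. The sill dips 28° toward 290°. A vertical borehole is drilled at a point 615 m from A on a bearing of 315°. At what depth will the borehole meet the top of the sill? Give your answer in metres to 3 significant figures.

296 m

The hole lies 25° from the dip direction, so the down-dip offset is 615 × cos 25° = 557.38 m.
Depth = down-dip offset × tan(dip) = 557.38 × tan 28° = 557.38 × 0.5317
Depth = 296.36 m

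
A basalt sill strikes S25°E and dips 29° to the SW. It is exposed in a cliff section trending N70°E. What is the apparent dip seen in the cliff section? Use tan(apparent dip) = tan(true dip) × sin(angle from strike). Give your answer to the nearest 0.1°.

28.9°

The section lies 85° from the strike.
tan(apparent dip) = tan 29° · sin 85° = 0.5522
apparent dip = arctan 0.5522 = 28.91°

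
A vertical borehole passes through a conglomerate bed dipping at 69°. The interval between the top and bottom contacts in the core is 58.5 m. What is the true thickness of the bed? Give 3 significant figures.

True thickness t = h · cos(dip) = 58.5 × cos 69°
t = 58.5 × 0.3584 = 20.965 m

21.0 m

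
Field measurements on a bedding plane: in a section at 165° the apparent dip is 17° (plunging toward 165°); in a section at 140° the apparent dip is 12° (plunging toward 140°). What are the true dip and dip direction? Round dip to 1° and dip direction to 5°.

true dip 19°, dip direction 190°

The two traces are lines in the plane: v₁ = (sin 165°·cos 17°, cos 165°·cos 17°, −sin 17°), v₂ = (sin 140°·cos 12°, cos 140°·cos 12°, −sin 12°).
Cross product v₁ × v₂ gives the pole to the plane: n ∝ (-0.027, -0.132, 0.395).
Dip δ = arctan(|n_h|/n_z) = arctan(0.135/0.395) = 18.9°.
Dip direction = azimuth of (n_x, n_y) = atan2(-0.027, -0.132) = 192°.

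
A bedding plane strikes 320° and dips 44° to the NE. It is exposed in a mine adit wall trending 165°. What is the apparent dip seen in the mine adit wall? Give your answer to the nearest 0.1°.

22.2°

Angle between strike (320°) and section (165°): β = 25°.
tan(apparent dip) = tan 44° · sin 25° = 0.4081
α = arctan(0.4081) = 22.20°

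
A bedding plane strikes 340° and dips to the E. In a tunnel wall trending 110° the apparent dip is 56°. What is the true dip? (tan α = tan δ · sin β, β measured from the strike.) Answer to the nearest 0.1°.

β = acute angle between strike 340° and section 110° = 50°.
tan δ = tan α / sin β = tan 56° / sin 50° = 1.4826 / 0.7660 = 1.9353
true dip = arctan 1.9353 = 62.67°

62.7°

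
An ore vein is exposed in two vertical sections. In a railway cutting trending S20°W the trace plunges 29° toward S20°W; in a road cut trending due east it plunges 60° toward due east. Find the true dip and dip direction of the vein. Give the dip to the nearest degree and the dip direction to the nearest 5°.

Represent each trace as a vector plunging at its apparent dip toward its trend (east-north-up frame): v₁ = (-0.299, -0.822, -0.485), v₂ = (0.500, 0.000, -0.866).
The plane normal is n = v₁ × v₂ ∝ (0.712, -0.501, 0.411).
Dip δ = arctan(|n_h|/n_z) = arctan(0.871/0.411) = 64.7°.
Dip direction = atan2(0.712, -0.501) = 125° (azimuth of n's horizontal projection).

true dip 65°, dip direction 125°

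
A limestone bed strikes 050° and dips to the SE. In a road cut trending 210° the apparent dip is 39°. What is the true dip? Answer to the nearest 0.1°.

67.1°

β = acute angle between strike 050° and section 210° = 20°.
tan δ = tan α / sin β = tan 39° / sin 20° = 0.8098 / 0.3420 = 2.3677
δ = arctan(2.3677) = 67.10°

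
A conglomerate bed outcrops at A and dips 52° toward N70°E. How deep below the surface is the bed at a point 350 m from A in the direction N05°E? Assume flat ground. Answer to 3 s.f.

The hole lies 65° from the dip direction, so the down-dip offset is 350 × cos 65° = 147.92 m.
Depth = down-dip offset × tan(dip) = 147.92 × tan 52° = 147.92 × 1.2799
Depth = 189.32 m

189 m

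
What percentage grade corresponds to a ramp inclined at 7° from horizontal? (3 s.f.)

grade % = 100 × tan 7° = 100 × 0.1228

12.3%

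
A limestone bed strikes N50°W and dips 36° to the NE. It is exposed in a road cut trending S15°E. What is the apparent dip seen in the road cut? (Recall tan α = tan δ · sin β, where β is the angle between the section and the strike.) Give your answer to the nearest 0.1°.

The strike is N50°W and the section trends S15°E; the acute angle between them is β = 35°.
tan(apparent dip) = tan 36° · sin 35° = 0.4167
α = arctan(0.4167) = 22.62°

22.6°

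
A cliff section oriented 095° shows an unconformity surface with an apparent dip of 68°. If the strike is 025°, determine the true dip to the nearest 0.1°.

69.2°

The section is 70° from the strike.
tan(true dip) = tan 68° / sin 70° = 2.6339
true dip = arctan 2.6339 = 69.21°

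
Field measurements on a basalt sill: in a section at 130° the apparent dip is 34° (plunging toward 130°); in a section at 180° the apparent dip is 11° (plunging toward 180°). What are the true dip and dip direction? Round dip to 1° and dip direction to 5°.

Each apparent-dip line lies in the plane. As unit vectors (x east, y north, z up), v₁ plunges 34°→130° and v₂ plunges 11°→180°.
Cross product v₁ × v₂ gives the pole to the plane: n ∝ (0.447, -0.121, 0.623).
True dip = arccos(n_z / |n|) = arccos(0.8026) = 36.6°.
Dip direction = atan2(0.447, -0.121) = 105° (azimuth of n's horizontal projection).

true dip 37°, dip direction 105°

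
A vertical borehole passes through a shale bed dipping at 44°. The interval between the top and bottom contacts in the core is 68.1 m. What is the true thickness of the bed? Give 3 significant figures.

49.0 m

True thickness t = h · cos(dip) = 68.1 × cos 44°
t = 68.1 × 0.7193 = 48.987 m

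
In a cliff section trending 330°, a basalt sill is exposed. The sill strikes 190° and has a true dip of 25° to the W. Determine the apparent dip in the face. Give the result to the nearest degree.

Angle between strike (190°) and section (330°): β = 40°.
tan(apparent dip) = tan 25° · sin 40° = 0.2997
apparent dip = arctan 0.2997 = 16.69°

17°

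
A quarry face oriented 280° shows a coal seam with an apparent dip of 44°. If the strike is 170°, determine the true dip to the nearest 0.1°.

45.8°

β = acute angle between strike 170° and section 280° = 70°.
tan δ = tan α / sin β = tan 44° / sin 70° = 0.9657 / 0.9397 = 1.0277
δ = arctan(1.0277) = 45.78°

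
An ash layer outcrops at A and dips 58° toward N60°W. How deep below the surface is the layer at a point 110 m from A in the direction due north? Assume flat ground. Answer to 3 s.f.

88.0 m

The hole lies 60° from the dip direction, so the down-dip offset is 110 × cos 60° = 55.00 m.
Depth = down-dip offset × tan(dip) = 55.00 × tan 58° = 55.00 × 1.6003
Depth = 88.02 m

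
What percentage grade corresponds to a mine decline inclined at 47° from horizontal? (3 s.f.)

grade % = 100 × tan 47° = 100 × 1.0724

107%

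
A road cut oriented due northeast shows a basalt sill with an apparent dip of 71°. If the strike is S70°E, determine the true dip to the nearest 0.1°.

β = acute angle between strike S70°E and section due northeast = 65°.
tan(true dip) = tan 71° / sin 65° = 3.2044
δ = arctan(3.2044) = 72.67°

72.7°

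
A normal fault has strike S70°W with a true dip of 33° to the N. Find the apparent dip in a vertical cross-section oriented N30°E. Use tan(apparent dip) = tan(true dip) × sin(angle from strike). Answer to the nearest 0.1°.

22.7°

The strike is S70°W and the section trends N30°E; the acute angle between them is β = 40°.
tan α = tan 33° × sin 40° = 0.6494 × 0.6428 = 0.4174
α = arctan(0.4174) = 22.66°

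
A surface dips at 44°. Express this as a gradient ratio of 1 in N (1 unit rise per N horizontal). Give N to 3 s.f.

1 : N means tan θ = 1/N, so N = 1/tan 44° = 1/0.9657

1 in 1.04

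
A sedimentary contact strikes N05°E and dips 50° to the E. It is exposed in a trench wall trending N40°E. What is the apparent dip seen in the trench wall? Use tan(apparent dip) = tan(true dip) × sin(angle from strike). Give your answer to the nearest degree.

34°

Angle between strike (N05°E) and section (N40°E): β = 35°.
tan α = tan 50° × sin 35° = 1.1918 × 0.5736 = 0.6836
α = arctan(0.6836) = 34.36°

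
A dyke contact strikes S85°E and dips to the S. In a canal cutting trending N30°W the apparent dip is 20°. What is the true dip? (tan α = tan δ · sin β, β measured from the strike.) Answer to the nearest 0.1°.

The section is 55° from the strike.
tan(true dip) = tan 20° / sin 55° = 0.4443
true dip = arctan 0.4443 = 23.96°

24.0°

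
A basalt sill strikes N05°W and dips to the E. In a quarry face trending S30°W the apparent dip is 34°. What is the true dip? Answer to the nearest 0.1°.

49.6°

The section is 35° from the strike.
tan(true dip) = tan 34° / sin 35° = 1.1760
true dip = arctan 1.1760 = 49.62°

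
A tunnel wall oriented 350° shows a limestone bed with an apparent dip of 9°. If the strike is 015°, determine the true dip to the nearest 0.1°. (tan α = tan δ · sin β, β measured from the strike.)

The section is 25° from the strike.
tan(true dip) = tan 9° / sin 25° = 0.3748
δ = arctan(0.3748) = 20.54°

20.5°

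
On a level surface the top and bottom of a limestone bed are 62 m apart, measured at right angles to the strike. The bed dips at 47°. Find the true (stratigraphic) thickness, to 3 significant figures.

True thickness t = w · sin(dip) = 62 × sin 47°
t = 62 × 0.7314 = 45.344 m

45.3 m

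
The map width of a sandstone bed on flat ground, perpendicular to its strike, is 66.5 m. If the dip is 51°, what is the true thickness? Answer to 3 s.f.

True thickness t = w · sin(dip) = 66.5 × sin 51°
t = 66.5 × 0.7771 = 51.680 m

51.7 m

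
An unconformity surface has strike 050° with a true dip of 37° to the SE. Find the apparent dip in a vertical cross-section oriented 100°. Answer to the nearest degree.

30°

The strike is 050° and the section trends 100°; the acute angle between them is β = 50°.
tan α = tan 37° × sin 50° = 0.7536 × 0.7660 = 0.5773
apparent dip = arctan 0.5773 = 30.00°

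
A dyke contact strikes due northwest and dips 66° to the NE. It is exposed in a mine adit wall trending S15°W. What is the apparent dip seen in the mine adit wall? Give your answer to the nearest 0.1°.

62.8°

Angle between strike (due northwest) and section (S15°W): β = 60°.
tan α = tan 66° × sin 60° = 2.2460 × 0.8660 = 1.9451
apparent dip = arctan 1.9451 = 62.79°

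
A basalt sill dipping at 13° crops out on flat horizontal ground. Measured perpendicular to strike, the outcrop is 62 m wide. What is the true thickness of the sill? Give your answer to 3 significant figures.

True thickness t = w · sin(dip) = 62 × sin 13°
t = 62 × 0.2250 = 13.947 m

13.9 m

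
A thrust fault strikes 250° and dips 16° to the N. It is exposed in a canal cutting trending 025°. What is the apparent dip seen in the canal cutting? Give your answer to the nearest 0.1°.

Angle between strike (250°) and section (025°): β = 45°.
tan α = tan 16° × sin 45° = 0.2867 × 0.7071 = 0.2028
apparent dip = arctan 0.2028 = 11.46°

11.5°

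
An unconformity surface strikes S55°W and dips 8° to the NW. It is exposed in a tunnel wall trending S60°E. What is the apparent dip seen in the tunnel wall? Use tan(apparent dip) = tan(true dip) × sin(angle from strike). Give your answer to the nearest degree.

7°

The section lies 65° from the strike.
tan α = tan 8° × sin 65° = 0.1405 × 0.9063 = 0.1274
α = arctan(0.1274) = 7.26°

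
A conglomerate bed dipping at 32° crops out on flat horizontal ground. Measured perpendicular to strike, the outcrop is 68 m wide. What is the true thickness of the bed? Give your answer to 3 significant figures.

36.0 m

True thickness t = w · sin(dip) = 68 × sin 32°
t = 68 × 0.5299 = 36.035 m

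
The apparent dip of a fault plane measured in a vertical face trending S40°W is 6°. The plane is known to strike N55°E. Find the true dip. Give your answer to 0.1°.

22.1°

The section is 15° from the strike.
tan(true dip) = tan 6° / sin 15° = 0.4061
true dip = arctan 0.4061 = 22.10°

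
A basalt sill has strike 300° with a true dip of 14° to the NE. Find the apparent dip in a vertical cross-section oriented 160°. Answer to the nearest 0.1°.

Angle between strike (300°) and section (160°): β = 40°.
tan(apparent dip) = tan 14° · sin 40° = 0.1603
apparent dip = arctan 0.1603 = 9.11°

9.1°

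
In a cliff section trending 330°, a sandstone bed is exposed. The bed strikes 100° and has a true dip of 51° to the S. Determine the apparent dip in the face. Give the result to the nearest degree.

43°

The section lies 50° from the strike.
tan(apparent dip) = tan 51° · sin 50° = 0.9460
α = arctan(0.9460) = 43.41°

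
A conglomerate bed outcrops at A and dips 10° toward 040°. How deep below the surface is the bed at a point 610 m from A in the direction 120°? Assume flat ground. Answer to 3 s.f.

18.7 m

The hole lies 80° from the dip direction, so the down-dip offset is 610 × cos 80° = 105.93 m.
Depth = down-dip offset × tan(dip) = 105.93 × tan 10° = 105.93 × 0.1763
Depth = 18.68 m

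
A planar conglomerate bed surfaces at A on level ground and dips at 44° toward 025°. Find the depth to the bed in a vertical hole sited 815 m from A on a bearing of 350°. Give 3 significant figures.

The hole lies 35° from the dip direction, so the down-dip offset is 815 × cos 35° = 667.61 m.
Depth = down-dip offset × tan(dip) = 667.61 × tan 44° = 667.61 × 0.9657
Depth = 644.70 m

645 m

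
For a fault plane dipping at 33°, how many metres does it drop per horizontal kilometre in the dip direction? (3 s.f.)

drop per km = 1000 × tan 33° = 1000 × 0.6494

649 m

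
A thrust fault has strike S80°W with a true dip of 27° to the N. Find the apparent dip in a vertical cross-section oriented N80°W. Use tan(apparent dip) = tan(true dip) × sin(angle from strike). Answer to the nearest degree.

10°

The section lies 20° from the strike.
tan α = tan 27° × sin 20° = 0.5095 × 0.3420 = 0.1743
apparent dip = arctan 0.1743 = 9.89°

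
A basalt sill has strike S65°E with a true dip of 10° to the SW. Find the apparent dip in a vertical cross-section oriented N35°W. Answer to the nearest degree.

The section lies 30° from the strike.
tan α = tan 10° × sin 30° = 0.1763 × 0.5000 = 0.0882
α = arctan(0.0882) = 5.04°

5°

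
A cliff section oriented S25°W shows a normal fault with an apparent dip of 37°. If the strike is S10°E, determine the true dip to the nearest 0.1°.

52.7°

The section is 35° from the strike.
tan δ = tan α / sin β = tan 37° / sin 35° = 0.7536 / 0.5736 = 1.3138
true dip = arctan 1.3138 = 52.72°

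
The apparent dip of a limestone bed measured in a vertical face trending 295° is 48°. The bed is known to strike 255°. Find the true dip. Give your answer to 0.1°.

β = acute angle between strike 255° and section 295° = 40°.
tan δ = tan α / sin β = tan 48° / sin 40° = 1.1106 / 0.6428 = 1.7278
true dip = arctan 1.7278 = 59.94°

59.9°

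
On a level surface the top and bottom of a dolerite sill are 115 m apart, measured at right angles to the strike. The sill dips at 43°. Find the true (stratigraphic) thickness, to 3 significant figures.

True thickness t = w · sin(dip) = 115 × sin 43°
t = 115 × 0.6820 = 78.430 m

78.4 m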